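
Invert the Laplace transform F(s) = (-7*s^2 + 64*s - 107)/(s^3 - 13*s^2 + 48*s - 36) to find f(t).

Factor the denominator: s^3 - 13*s^2 + 48*s - 36 = (s - 6)^2*(s - 1).
Partial fraction decomposition gives [-5/(s - 6)] + [5/(s - 6)^2] + [-2/(s - 1)].
Invert each term: -5/(s - 6) ↔ -5e^(6t); 5/(s - 6)^2 ↔ 5t·e^(6t); -2/(s - 1) ↔ -2e^(t).

f(t) = 5*t*exp(6*t) - 5*exp(6*t) - 2*exp(t)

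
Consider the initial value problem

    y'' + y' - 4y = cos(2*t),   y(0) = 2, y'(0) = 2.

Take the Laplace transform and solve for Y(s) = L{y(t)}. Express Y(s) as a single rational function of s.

Y(s) = (2*s^3 + 4*s^2 + 9*s + 16)/(s^4 + s^3 + 4*s - 16)

Apply the Laplace transform to the equation.
The derivative rules (L{y''} = s^2 Y - s·y(0) - y'(0) and L{y'} = sY - y(0), with y(0) = 2, y'(0) = 2) turn the left side into (s^2 + s - 4)Y - (2*s + 4).
The right side is L{cos(2*t)} = s/(s^2 + 4).
So (s^2 + s - 4)Y = s/(s^2 + 4) + (2*s + 4).
Solve for Y(s) and write it as one ratio of polynomials.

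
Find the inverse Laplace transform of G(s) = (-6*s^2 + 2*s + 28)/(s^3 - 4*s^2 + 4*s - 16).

-3*exp(4*t) - 5*sin(2*t) - 3*cos(2*t)

Factor the denominator: s^3 - 4*s^2 + 4*s - 16 = (s - 4)*(s^2 + 4).
Partial fraction decomposition gives [-3/(s - 4)] + [-3*s/(s^2 + 4)] + [-10/(s^2 + 4)].
Invert each term: -3/(s - 4) ↔ -3e^(4t); -3·s/(s^2 + 4) ↔ -3cos(2t); -5·2/(s^2 + 4) ↔ -5sin(2t).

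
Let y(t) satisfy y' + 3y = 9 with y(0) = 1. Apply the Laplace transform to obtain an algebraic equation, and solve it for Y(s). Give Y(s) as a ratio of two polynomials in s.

Y(s) = (s + 9)/(s^2 + 3*s)

Transform both sides with L{·}.
Using L{y'} = sY - y(0) = sY - 1, the left side becomes (s + 3)Y - (1).
The right side is L{9} = 9/s.
So (s + 3)Y = 9/s + (1).
Isolate Y and clear denominators.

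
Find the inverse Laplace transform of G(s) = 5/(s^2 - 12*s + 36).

Rewrite the denominator: s^2 - 12*s + 36 = (s - 6)^2.
The form in (s - 6) signals a first-shifting-theorem factor e^(6t).
Since L{t} = 1!/s^2 = 1/s^2, the inverse is t*exp(6*t), scaled by 5.

5*t*exp(6*t)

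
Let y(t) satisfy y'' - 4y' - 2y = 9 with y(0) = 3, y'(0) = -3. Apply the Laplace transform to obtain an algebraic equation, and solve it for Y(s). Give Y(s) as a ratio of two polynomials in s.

Transform both sides with L{·}.
With L{y''} = s^2 Y - s·y(0) - y'(0) and L{y'} = sY - y(0), with y(0) = 3, y'(0) = -3: the LHS transforms to (s^2 - 4*s - 2)Y - (3*s - 15).
The right side is L{9} = 9/s.
So (s^2 - 4*s - 2)Y = 9/s + (3*s - 15).
Solve for Y(s) and write it as one ratio of polynomials.

Y(s) = (3*s^2 - 15*s + 9)/(s^3 - 4*s^2 - 2*s)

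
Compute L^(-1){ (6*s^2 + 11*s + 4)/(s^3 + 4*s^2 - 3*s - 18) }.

-5*t*exp(-3*t) + 2*exp(2*t) + 4*exp(-3*t)

Factor the denominator: s^3 + 4*s^2 - 3*s - 18 = (s - 2)*(s + 3)^2.
Partial fraction decomposition gives [4/(s + 3)] + [-5/(s + 3)^2] + [2/(s - 2)].
Invert each term: 4/(s + 3) ↔ 4e^(-3t); -5/(s + 3)^2 ↔ -5t·e^(-3t); 2/(s - 2) ↔ 2e^(2t).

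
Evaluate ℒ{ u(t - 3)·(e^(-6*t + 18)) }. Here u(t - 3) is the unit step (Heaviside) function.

By the second shifting theorem, L{u(t - c)·g(t - c)} = e^(-cs)·H(s) with c = 3 and H(s) = L{g(t)}.
L{e^(-6t)} = 1/(s + 6).

exp(-3*s)/(s + 6)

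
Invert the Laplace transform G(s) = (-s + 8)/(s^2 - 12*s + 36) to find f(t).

Factor the denominator: s^2 - 12*s + 36 = (s - 6)^2.
Partial fraction decomposition gives [-1/(s - 6)] + [2/(s - 6)^2].
Invert each term: -1/(s - 6) ↔ -e^(6t); 2/(s - 6)^2 ↔ 2t·e^(6t).

f(t) = 2*t*exp(6*t) - exp(6*t)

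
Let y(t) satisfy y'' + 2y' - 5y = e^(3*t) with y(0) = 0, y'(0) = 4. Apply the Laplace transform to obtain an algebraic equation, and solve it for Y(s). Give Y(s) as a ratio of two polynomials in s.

Y(s) = (4*s - 11)/(s^3 - s^2 - 11*s + 15)

Apply the Laplace transform to the equation.
With L{y''} = s^2 Y - s·y(0) - y'(0) and L{y'} = sY - y(0), with y(0) = 0, y'(0) = 4: the LHS transforms to (s^2 + 2*s - 5)Y - (4).
The right side is L{e^(3*t)} = 1/(s - 3).
So (s^2 + 2*s - 5)Y = 1/(s - 3) + (4).
Isolate Y and clear denominators.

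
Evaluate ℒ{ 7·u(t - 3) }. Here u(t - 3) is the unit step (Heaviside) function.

By the second shifting theorem, L{u(t - c)·g(t - c)} = e^(-cs)·G(s) with c = 3 and G(s) = L{g(t)}.
L{7} = 7/s.

7*exp(-3*s)/s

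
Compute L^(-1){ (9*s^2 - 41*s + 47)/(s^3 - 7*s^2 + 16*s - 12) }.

-t*exp(2*t) + 5*exp(3*t) + 4*exp(2*t)

Factor the denominator: s^3 - 7*s^2 + 16*s - 12 = (s - 3)*(s - 2)^2.
Partial fraction decomposition gives [4/(s - 2)] + [-1/(s - 2)^2] + [5/(s - 3)].
Invert each term: 4/(s - 2) ↔ 4e^(2t); -1/(s - 2)^2 ↔ -t·e^(2t); 5/(s - 3) ↔ 5e^(3t).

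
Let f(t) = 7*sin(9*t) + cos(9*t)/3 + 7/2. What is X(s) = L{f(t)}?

By linearity of the Laplace transform, transform each term separately.
L{7/2} = (7/2)/s; (1/3)·[L{cos(9t)} = s/(s^2 + 81)]; (7)·[L{sin(9t)} = 9/(s^2 + 81)].

X(s) = s/(3*(s^2 + 81)) + 63/(s^2 + 81) + 7/(2*s)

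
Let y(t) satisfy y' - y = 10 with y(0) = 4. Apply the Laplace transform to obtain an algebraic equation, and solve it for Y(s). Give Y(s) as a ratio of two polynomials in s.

Y(s) = (4*s + 10)/(s^2 - s)

Apply the Laplace transform to the equation.
Using L{y'} = sY - y(0) = sY - 4, the left side becomes (s - 1)Y - (4).
The right side is L{10} = 10/s.
So (s - 1)Y = 10/s + (4).
Solve for Y(s) and write it as one ratio of polynomials.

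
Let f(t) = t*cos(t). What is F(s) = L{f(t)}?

F(s) = (s - 1)*(s + 1)/(s^2 + 1)^2

L{cos(t)} = s/(s^2 + 1).
Then apply L{t·g(t)} = -d/ds[G(s)] with G(s) = s/(s^2 + 1):
differentiating 1 time and applying the sign gives (s - 1)*(s + 1)/(s^2 + 1)^2.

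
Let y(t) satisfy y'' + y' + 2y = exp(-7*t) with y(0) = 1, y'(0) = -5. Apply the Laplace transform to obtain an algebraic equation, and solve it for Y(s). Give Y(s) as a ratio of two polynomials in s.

Take the Laplace transform of both sides.
The derivative rules (L{y''} = s^2 Y - s·y(0) - y'(0) and L{y'} = sY - y(0), with y(0) = 1, y'(0) = -5) turn the left side into (s^2 + s + 2)Y - (s - 4).
The right side is L{exp(-7*t)} = 1/(s + 7).
So (s^2 + s + 2)Y = 1/(s + 7) + (s - 4).
Solve for Y(s) and write it as one ratio of polynomials.

Y(s) = (s^2 + 3*s - 27)/(s^3 + 8*s^2 + 9*s + 14)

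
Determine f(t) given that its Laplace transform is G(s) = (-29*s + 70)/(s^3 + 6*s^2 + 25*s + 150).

f(t) = -sin(5*t) - 4*cos(5*t) + 4*exp(-6*t)

Factor the denominator: s^3 + 6*s^2 + 25*s + 150 = (s + 6)*(s^2 + 25).
Partial fraction decomposition gives [4/(s + 6)] + [-4*s/(s^2 + 25)] + [-5/(s^2 + 25)].
Invert each term: 4/(s + 6) ↔ 4e^(-6t); -4·s/(s^2 + 25) ↔ -4cos(5t); -1·5/(s^2 + 25) ↔ -sin(5t).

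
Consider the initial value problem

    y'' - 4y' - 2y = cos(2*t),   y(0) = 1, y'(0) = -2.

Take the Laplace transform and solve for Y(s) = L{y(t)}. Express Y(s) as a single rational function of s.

Y(s) = (s^3 - 6*s^2 + 5*s - 24)/(s^4 - 4*s^3 + 2*s^2 - 16*s - 8)

Take the Laplace transform of both sides.
The derivative rules (L{y''} = s^2 Y - s·y(0) - y'(0) and L{y'} = sY - y(0), with y(0) = 1, y'(0) = -2) turn the left side into (s^2 - 4*s - 2)Y - (s - 6).
The right side is L{cos(2*t)} = s/(s^2 + 4).
So (s^2 - 4*s - 2)Y = s/(s^2 + 4) + (s - 6).
Isolate Y and clear denominators.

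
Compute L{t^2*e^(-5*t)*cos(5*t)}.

L{cos(5t)} = s/(s^2 + 25).
Multiplying by e^(-5t) shifts s → s + 5, so L{e^(-5*t)*cos(5*t)} = (s + 5)/((s + 5)^2 + 25).
Then apply L{t^2·g(t)} = (-1)^2 d^2/ds^2[H(s)] with H(s) = (s + 5)/((s + 5)^2 + 25):
differentiating 2 times and applying the sign gives 2*(s + 5)*(s^2 + 10*s - 50)/(s^2 + 10*s + 50)^3.

2*(s + 5)*(s^2 + 10*s - 50)/(s^2 + 10*s + 50)^3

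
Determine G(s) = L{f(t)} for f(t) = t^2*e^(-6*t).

G(s) = 2/(s + 6)^3

L{e^(-6t)} = 1/(s + 6).
Then apply L{t^2·g(t)} = (-1)^2 d^2/ds^2[H(s)] with H(s) = 1/(s + 6):
differentiating 2 times and applying the sign gives 2/(s + 6)^3.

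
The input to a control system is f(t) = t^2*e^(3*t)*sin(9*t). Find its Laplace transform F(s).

F(s) = 54*(s^2 - 6*s - 18)/(s^2 - 6*s + 90)^3

L{sin(9t)} = 9/(s^2 + 81).
Multiplying by e^(3t) shifts s → s - 3, so L{e^(3*t)*sin(9*t)} = 9/((s - 3)^2 + 81).
Then apply L{t^2·g(t)} = (-1)^2 d^2/ds^2[G(s)] with G(s) = 9/((s - 3)^2 + 81):
differentiating 2 times and applying the sign gives 54*(s^2 - 6*s - 18)/(s^2 - 6*s + 90)^3.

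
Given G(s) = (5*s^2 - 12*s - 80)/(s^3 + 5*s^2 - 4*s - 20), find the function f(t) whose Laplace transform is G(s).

f(t) = -3*exp(2*t) + 3*exp(-2*t) + 5*exp(-5*t)

Factor the denominator: s^3 + 5*s^2 - 4*s - 20 = (s - 2)*(s + 2)*(s + 5).
Partial fraction decomposition gives [-3/(s - 2)] + [3/(s + 2)] + [5/(s + 5)].
Invert each term: -3/(s - 2) ↔ -3e^(2t); 3/(s + 2) ↔ 3e^(-2t); 5/(s + 5) ↔ 5e^(-5t).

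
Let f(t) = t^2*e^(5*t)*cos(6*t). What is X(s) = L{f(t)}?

L{cos(6t)} = s/(s^2 + 36).
Multiplying by e^(5t) shifts s → s - 5, so L{e^(5*t)*cos(6*t)} = (s - 5)/((s - 5)^2 + 36).
Then apply L{t^2·g(t)} = (-1)^2 d^2/ds^2[G(s)] with G(s) = (s - 5)/((s - 5)^2 + 36):
differentiating 2 times and applying the sign gives 2*(s - 5)*(s^2 - 10*s - 83)/(s^2 - 10*s + 61)^3.

X(s) = 2*(s - 5)*(s^2 - 10*s - 83)/(s^2 - 10*s + 61)^3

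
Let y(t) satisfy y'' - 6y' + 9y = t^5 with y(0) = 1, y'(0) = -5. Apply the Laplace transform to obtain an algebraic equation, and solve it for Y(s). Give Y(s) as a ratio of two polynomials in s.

Apply the Laplace transform to the equation.
With L{y''} = s^2 Y - s·y(0) - y'(0) and L{y'} = sY - y(0), with y(0) = 1, y'(0) = -5: the LHS transforms to (s^2 - 6*s + 9)Y - (s - 11).
The right side is L{t^5} = 120/s^6.
So (s^2 - 6*s + 9)Y = 120/s^6 + (s - 11).
Isolate Y and clear denominators.

Y(s) = (s^7 - 11*s^6 + 120)/(s^8 - 6*s^7 + 9*s^6)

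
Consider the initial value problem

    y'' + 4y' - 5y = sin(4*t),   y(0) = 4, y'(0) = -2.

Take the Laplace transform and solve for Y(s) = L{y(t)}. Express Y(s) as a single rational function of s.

Laplace-transform each side.
The derivative rules (L{y''} = s^2 Y - s·y(0) - y'(0) and L{y'} = sY - y(0), with y(0) = 4, y'(0) = -2) turn the left side into (s^2 + 4*s - 5)Y - (4*s + 14).
The right side is L{sin(4*t)} = 4/(s^2 + 16).
So (s^2 + 4*s - 5)Y = 4/(s^2 + 16) + (4*s + 14).
Divide through and combine into a single rational function.

Y(s) = (4*s^3 + 14*s^2 + 64*s + 228)/(s^4 + 4*s^3 + 11*s^2 + 64*s - 80)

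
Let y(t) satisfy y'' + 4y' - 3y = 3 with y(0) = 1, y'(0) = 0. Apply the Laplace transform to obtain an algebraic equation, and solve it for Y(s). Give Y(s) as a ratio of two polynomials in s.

Apply the Laplace transform to the equation.
Using L{y''} = s^2 Y - s·y(0) - y'(0) and L{y'} = sY - y(0), with y(0) = 1, y'(0) = 0, the left side becomes (s^2 + 4*s - 3)Y - (s + 4).
The right side is L{3} = 3/s.
So (s^2 + 4*s - 3)Y = 3/s + (s + 4).
Isolate Y and clear denominators.

Y(s) = (s^2 + 4*s + 3)/(s^3 + 4*s^2 - 3*s)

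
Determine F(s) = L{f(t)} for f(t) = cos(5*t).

F(s) = s/(s^2 + 25)

L{cos(5t)} = s/(s^2 + 25).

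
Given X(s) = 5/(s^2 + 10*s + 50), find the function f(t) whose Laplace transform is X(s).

Rewrite the denominator: s^2 + 10*s + 50 = (s + 5)^2 + 25.
The form in (s + 5) signals a first-shifting-theorem factor e^(-5t).
Since L{sin(5t)} = 5/(s^2 + 25), the inverse is e^(-5*t)*sin(5*t).

f(t) = exp(-5*t)*sin(5*t)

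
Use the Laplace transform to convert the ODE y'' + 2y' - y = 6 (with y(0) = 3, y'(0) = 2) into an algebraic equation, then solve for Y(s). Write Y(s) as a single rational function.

Y(s) = (3*s^2 + 8*s + 6)/(s^3 + 2*s^2 - s)

Take the Laplace transform of both sides.
Using L{y''} = s^2 Y - s·y(0) - y'(0) and L{y'} = sY - y(0), with y(0) = 3, y'(0) = 2, the left side becomes (s^2 + 2*s - 1)Y - (3*s + 8).
The right side is L{6} = 6/s.
So (s^2 + 2*s - 1)Y = 6/s + (3*s + 8).
Divide through and combine into a single rational function.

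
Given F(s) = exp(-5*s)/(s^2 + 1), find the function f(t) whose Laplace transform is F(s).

The factor e^(-5s) signals a time shift by c = 5 (second shifting theorem).
L{sin(t)} = 1/(s^2 + 1), so L^-1{1/(s^2 + 1)} = sin(t).
Hence the inverse is u(t - 5) times that function evaluated at t - 5.

f(t) = Heaviside(t - 5)*(sin(t - 5))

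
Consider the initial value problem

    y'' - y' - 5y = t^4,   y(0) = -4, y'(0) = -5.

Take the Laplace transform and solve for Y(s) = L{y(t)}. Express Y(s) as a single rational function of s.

Transform both sides with L{·}.
The derivative rules (L{y''} = s^2 Y - s·y(0) - y'(0) and L{y'} = sY - y(0), with y(0) = -4, y'(0) = -5) turn the left side into (s^2 - s - 5)Y - (-4*s - 1).
The right side is L{t^4} = 24/s^5.
So (s^2 - s - 5)Y = 24/s^5 + (-4*s - 1).
Solve for Y(s) and write it as one ratio of polynomials.

Y(s) = (-4*s^6 - s^5 + 24)/(s^7 - s^6 - 5*s^5)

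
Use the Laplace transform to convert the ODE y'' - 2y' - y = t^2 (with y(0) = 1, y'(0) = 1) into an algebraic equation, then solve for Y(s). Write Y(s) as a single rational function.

Apply the Laplace transform to the equation.
Using L{y''} = s^2 Y - s·y(0) - y'(0) and L{y'} = sY - y(0), with y(0) = 1, y'(0) = 1, the left side becomes (s^2 - 2*s - 1)Y - (s - 1).
The right side is L{t^2} = 2/s^3.
So (s^2 - 2*s - 1)Y = 2/s^3 + (s - 1).
Divide through and combine into a single rational function.

Y(s) = (s^4 - s^3 + 2)/(s^5 - 2*s^4 - s^3)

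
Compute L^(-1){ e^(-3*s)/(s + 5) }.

The factor e^(-3s) signals a time shift by c = 3 (second shifting theorem).
L{e^(-5t)} = 1/(s + 5), so L^-1{1/(s + 5)} = e^(-5*t).
Hence the inverse is u(t - 3) times that function evaluated at t - 3.

Heaviside(t - 3)*(exp(-5*t + 15))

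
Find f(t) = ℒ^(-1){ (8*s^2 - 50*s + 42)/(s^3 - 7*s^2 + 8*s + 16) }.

f(t) = -6*t*exp(4*t) + 4*exp(4*t) + 4*exp(-t)

Factor the denominator: s^3 - 7*s^2 + 8*s + 16 = (s - 4)^2*(s + 1).
Partial fraction decomposition gives [4/(s - 4)] + [-6/(s - 4)^2] + [4/(s + 1)].
Invert each term: 4/(s - 4) ↔ 4e^(4t); -6/(s - 4)^2 ↔ -6t·e^(4t); 4/(s + 1) ↔ 4e^(-t).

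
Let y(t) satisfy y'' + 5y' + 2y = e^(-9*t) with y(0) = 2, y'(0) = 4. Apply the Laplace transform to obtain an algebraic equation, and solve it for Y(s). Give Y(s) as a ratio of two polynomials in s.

Apply the Laplace transform to the equation.
The derivative rules (L{y''} = s^2 Y - s·y(0) - y'(0) and L{y'} = sY - y(0), with y(0) = 2, y'(0) = 4) turn the left side into (s^2 + 5*s + 2)Y - (2*s + 14).
The right side is L{e^(-9*t)} = 1/(s + 9).
So (s^2 + 5*s + 2)Y = 1/(s + 9) + (2*s + 14).
Divide through and combine into a single rational function.

Y(s) = (2*s^2 + 32*s + 127)/(s^3 + 14*s^2 + 47*s + 18)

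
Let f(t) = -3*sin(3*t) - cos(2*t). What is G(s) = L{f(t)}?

Apply the Laplace transform termwise.
(-3)·[L{sin(3t)} = 3/(s^2 + 9)]; (-1)·[L{cos(2t)} = s/(s^2 + 4)].

G(s) = -s/(s^2 + 4) - 9/(s^2 + 9)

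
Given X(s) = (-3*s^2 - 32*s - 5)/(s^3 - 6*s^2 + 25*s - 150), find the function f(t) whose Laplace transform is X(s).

f(t) = -5*exp(6*t) - 4*sin(5*t) + 2*cos(5*t)

Factor the denominator: s^3 - 6*s^2 + 25*s - 150 = (s - 6)*(s^2 + 25).
Partial fraction decomposition gives [-5/(s - 6)] + [2*s/(s^2 + 25)] + [-20/(s^2 + 25)].
Invert each term: -5/(s - 6) ↔ -5e^(6t); 2·s/(s^2 + 25) ↔ 2cos(5t); -4·5/(s^2 + 25) ↔ -4sin(5t).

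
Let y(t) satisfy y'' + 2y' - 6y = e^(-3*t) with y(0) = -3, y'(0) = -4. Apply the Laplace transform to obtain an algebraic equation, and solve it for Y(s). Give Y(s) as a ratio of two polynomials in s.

Y(s) = (-3*s^2 - 19*s - 29)/(s^3 + 5*s^2 - 18)

Transform both sides with L{·}.
With L{y''} = s^2 Y - s·y(0) - y'(0) and L{y'} = sY - y(0), with y(0) = -3, y'(0) = -4: the LHS transforms to (s^2 + 2*s - 6)Y - (-3*s - 10).
The right side is L{e^(-3*t)} = 1/(s + 3).
So (s^2 + 2*s - 6)Y = 1/(s + 3) + (-3*s - 10).
Divide through and combine into a single rational function.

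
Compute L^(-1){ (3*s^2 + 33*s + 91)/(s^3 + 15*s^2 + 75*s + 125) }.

t^2*exp(-5*t)/2 + 3*t*exp(-5*t) + 3*exp(-5*t)

Factor the denominator: s^3 + 15*s^2 + 75*s + 125 = (s + 5)^3.
Partial fraction decomposition gives [3/(s + 5)] + [3/(s + 5)^2] + [(s + 5)^(-3)].
Invert each term: 3/(s + 5) ↔ 3e^(-5t); 3/(s + 5)^2 ↔ 3t·e^(-5t); 1/(s + 5)^3 ↔ (1/2)t^2·e^(-5t).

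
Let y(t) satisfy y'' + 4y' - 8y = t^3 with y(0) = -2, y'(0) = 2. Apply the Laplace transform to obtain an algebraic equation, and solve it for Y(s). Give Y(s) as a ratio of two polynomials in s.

Y(s) = (-2*s^5 - 6*s^4 + 6)/(s^6 + 4*s^5 - 8*s^4)

Take the Laplace transform of both sides.
The derivative rules (L{y''} = s^2 Y - s·y(0) - y'(0) and L{y'} = sY - y(0), with y(0) = -2, y'(0) = 2) turn the left side into (s^2 + 4*s - 8)Y - (-2*s - 6).
The right side is L{t^3} = 6/s^4.
So (s^2 + 4*s - 8)Y = 6/s^4 + (-2*s - 6).
Isolate Y and clear denominators.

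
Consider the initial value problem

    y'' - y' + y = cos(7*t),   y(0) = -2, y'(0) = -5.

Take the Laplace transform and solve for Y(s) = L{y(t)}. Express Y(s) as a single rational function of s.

Transform both sides with L{·}.
Using L{y''} = s^2 Y - s·y(0) - y'(0) and L{y'} = sY - y(0), with y(0) = -2, y'(0) = -5, the left side becomes (s^2 - s + 1)Y - (-2*s - 3).
The right side is L{cos(7*t)} = s/(s^2 + 49).
So (s^2 - s + 1)Y = s/(s^2 + 49) + (-2*s - 3).
Isolate Y and clear denominators.

Y(s) = (-2*s^3 - 3*s^2 - 97*s - 147)/(s^4 - s^3 + 50*s^2 - 49*s + 49)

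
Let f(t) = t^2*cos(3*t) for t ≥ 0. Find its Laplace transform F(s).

L{cos(3t)} = s/(s^2 + 9).
Then apply L{t^2·g(t)} = (-1)^2 d^2/ds^2[G(s)] with G(s) = s/(s^2 + 9):
differentiating 2 times and applying the sign gives 2*s*(s^2 - 27)/(s^2 + 9)^3.

F(s) = 2*s*(s^2 - 27)/(s^2 + 9)^3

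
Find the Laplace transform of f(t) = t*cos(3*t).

L{cos(3t)} = s/(s^2 + 9).
Then apply L{t·g(t)} = -d/ds[G(s)] with G(s) = s/(s^2 + 9):
differentiating 1 time and applying the sign gives (s - 3)*(s + 3)/(s^2 + 9)^2.

(s - 3)*(s + 3)/(s^2 + 9)^2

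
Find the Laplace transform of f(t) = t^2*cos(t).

L{cos(t)} = s/(s^2 + 1).
Then apply L{t^2·g(t)} = (-1)^2 d^2/ds^2[H(s)] with H(s) = s/(s^2 + 1):
differentiating 2 times and applying the sign gives 2*s*(s^2 - 3)/(s^2 + 1)^3.

2*s*(s^2 - 3)/(s^2 + 1)^3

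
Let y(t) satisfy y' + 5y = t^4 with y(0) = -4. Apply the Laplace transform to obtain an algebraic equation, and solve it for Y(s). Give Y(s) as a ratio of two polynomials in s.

Take the Laplace transform of both sides.
With L{y'} = sY - y(0) = sY - (-4): the LHS transforms to (s + 5)Y - (-4).
The right side is L{t^4} = 24/s^5.
So (s + 5)Y = 24/s^5 + (-4).
Solve for Y(s) and write it as one ratio of polynomials.

Y(s) = (-4*s^5 + 24)/(s^6 + 5*s^5)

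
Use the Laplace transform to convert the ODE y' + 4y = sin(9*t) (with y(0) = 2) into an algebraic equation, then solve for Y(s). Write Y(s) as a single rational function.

Y(s) = (2*s^2 + 171)/(s^3 + 4*s^2 + 81*s + 324)

Apply the Laplace transform to the equation.
With L{y'} = sY - y(0) = sY - 2: the LHS transforms to (s + 4)Y - (2).
The right side is L{sin(9*t)} = 9/(s^2 + 81).
So (s + 4)Y = 9/(s^2 + 81) + (2).
Divide through and combine into a single rational function.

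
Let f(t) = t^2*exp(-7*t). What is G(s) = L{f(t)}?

L{e^(-7t)} = 1/(s + 7).
Then apply L{t^2·g(t)} = (-1)^2 d^2/ds^2[H(s)] with H(s) = 1/(s + 7):
differentiating 2 times and applying the sign gives 2/(s + 7)^3.

G(s) = 2/(s + 7)^3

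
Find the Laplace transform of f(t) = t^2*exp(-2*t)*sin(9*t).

54*(s^2 + 4*s - 23)/(s^2 + 4*s + 85)^3

L{sin(9t)} = 9/(s^2 + 81).
Multiplying by e^(-2t) shifts s → s + 2, so L{exp(-2*t)*sin(9*t)} = 9/((s + 2)^2 + 81).
Then apply L{t^2·g(t)} = (-1)^2 d^2/ds^2[H(s)] with H(s) = 9/((s + 2)^2 + 81):
differentiating 2 times and applying the sign gives 54*(s^2 + 4*s - 23)/(s^2 + 4*s + 85)^3.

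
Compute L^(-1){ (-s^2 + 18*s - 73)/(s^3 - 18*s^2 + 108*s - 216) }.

Factor the denominator: s^3 - 18*s^2 + 108*s - 216 = (s - 6)^3.
Partial fraction decomposition gives [-1/(s - 6)] + [6/(s - 6)^2] + [-1/(s - 6)^3].
Invert each term: -1/(s - 6) ↔ -e^(6t); 6/(s - 6)^2 ↔ 6t·e^(6t); -1/(s - 6)^3 ↔ (-1/2)t^2·e^(6t).

-t^2*exp(6*t)/2 + 6*t*exp(6*t) - exp(6*t)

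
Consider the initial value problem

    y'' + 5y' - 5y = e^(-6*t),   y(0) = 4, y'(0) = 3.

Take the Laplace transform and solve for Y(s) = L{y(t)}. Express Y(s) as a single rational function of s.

Y(s) = (4*s^2 + 47*s + 139)/(s^3 + 11*s^2 + 25*s - 30)

Transform both sides with L{·}.
The derivative rules (L{y''} = s^2 Y - s·y(0) - y'(0) and L{y'} = sY - y(0), with y(0) = 4, y'(0) = 3) turn the left side into (s^2 + 5*s - 5)Y - (4*s + 23).
The right side is L{e^(-6*t)} = 1/(s + 6).
So (s^2 + 5*s - 5)Y = 1/(s + 6) + (4*s + 23).
Solve for Y(s) and write it as one ratio of polynomials.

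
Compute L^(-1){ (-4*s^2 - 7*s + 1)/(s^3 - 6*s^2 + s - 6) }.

-5*exp(6*t) - sin(t) + cos(t)

Factor the denominator: s^3 - 6*s^2 + s - 6 = (s - 6)*(s^2 + 1).
Partial fraction decomposition gives [-5/(s - 6)] + [s/(s^2 + 1)] + [-1/(s^2 + 1)].
Invert each term: -5/(s - 6) ↔ -5e^(6t); 1·s/(s^2 + 1) ↔ cos(t); -1·1/(s^2 + 1) ↔ -sin(t).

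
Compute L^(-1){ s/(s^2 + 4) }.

Since L{cos(2t)} = s/(s^2 + 4), the inverse is cos(2*t).

cos(2*t)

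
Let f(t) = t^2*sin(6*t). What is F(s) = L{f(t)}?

L{sin(6t)} = 6/(s^2 + 36).
Then apply L{t^2·g(t)} = (-1)^2 d^2/ds^2[G(s)] with G(s) = 6/(s^2 + 36):
differentiating 2 times and applying the sign gives 36*(s^2 - 12)/(s^2 + 36)^3.

F(s) = 36*(s^2 - 12)/(s^2 + 36)^3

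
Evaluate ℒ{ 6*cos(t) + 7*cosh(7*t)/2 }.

6*s/(s^2 + 1) + 7*s/(2*(s^2 - 49))

By linearity of the Laplace transform, transform each term separately.
(6)·[L{cos(t)} = s/(s^2 + 1)]; (7/2)·[L{cosh(7t)} = s/(s^2 - 49)].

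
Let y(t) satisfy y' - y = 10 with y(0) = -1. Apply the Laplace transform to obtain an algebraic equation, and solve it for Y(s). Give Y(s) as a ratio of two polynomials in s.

Y(s) = (-s + 10)/(s^2 - s)

Take the Laplace transform of both sides.
With L{y'} = sY - y(0) = sY - (-1): the LHS transforms to (s - 1)Y - (-1).
The right side is L{10} = 10/s.
So (s - 1)Y = 10/s + (-1).
Isolate Y and clear denominators.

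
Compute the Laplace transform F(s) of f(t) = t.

F(s) = s^(-2)

L{t} = 1!/s^2 = 1/s^2.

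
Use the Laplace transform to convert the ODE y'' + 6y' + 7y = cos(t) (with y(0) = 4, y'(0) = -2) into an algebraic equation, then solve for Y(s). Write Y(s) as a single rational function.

Take the Laplace transform of both sides.
Using L{y''} = s^2 Y - s·y(0) - y'(0) and L{y'} = sY - y(0), with y(0) = 4, y'(0) = -2, the left side becomes (s^2 + 6*s + 7)Y - (4*s + 22).
The right side is L{cos(t)} = s/(s^2 + 1).
So (s^2 + 6*s + 7)Y = s/(s^2 + 1) + (4*s + 22).
Isolate Y and clear denominators.

Y(s) = (4*s^3 + 22*s^2 + 5*s + 22)/(s^4 + 6*s^3 + 8*s^2 + 6*s + 7)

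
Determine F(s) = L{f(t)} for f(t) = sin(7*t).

L{sin(7t)} = 7/(s^2 + 49).

F(s) = 7/(s^2 + 49)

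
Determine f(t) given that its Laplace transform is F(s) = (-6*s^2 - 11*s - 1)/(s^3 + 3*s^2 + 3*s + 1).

f(t) = 2*t^2*exp(-t) + t*exp(-t) - 6*exp(-t)

Factor the denominator: s^3 + 3*s^2 + 3*s + 1 = (s + 1)^3.
Partial fraction decomposition gives [-6/(s + 1)] + [(s + 1)^(-2)] + [4/(s + 1)^3].
Invert each term: -6/(s + 1) ↔ -6e^(-t); 1/(s + 1)^2 ↔ t·e^(-t); 4/(s + 1)^3 ↔ (2)t^2·e^(-t).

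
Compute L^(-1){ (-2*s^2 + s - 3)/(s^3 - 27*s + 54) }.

-2*t*exp(3*t) - exp(3*t) - exp(-6*t)

Factor the denominator: s^3 - 27*s + 54 = (s - 3)^2*(s + 6).
Partial fraction decomposition gives [-1/(s - 3)] + [-2/(s - 3)^2] + [-1/(s + 6)].
Invert each term: -1/(s - 3) ↔ -e^(3t); -2/(s - 3)^2 ↔ -2t·e^(3t); -1/(s + 6) ↔ -e^(-6t).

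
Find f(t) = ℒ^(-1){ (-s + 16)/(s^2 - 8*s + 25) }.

Complete the square in the denominator: s^2 - 8*s + 25 = (s - 4)^2 + 3^2.
Split the numerator to match: -s + 16 = -1·(s - 4) + 4·3.
Invert each term: -1·(s - 4)/((s - 4)^2 + 9) ↔ -e^(4t)cos(3t); 4·3/((s - 4)^2 + 9) ↔ 4e^(4t)sin(3t).

f(t) = 4*exp(4*t)*sin(3*t) - exp(4*t)*cos(3*t)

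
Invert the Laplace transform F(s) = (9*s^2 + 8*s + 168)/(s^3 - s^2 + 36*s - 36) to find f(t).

f(t) = 5*exp(t) + 2*sin(6*t) + 4*cos(6*t)

Factor the denominator: s^3 - s^2 + 36*s - 36 = (s - 1)*(s^2 + 36).
Partial fraction decomposition gives [5/(s - 1)] + [4*s/(s^2 + 36)] + [12/(s^2 + 36)].
Invert each term: 5/(s - 1) ↔ 5e^(t); 4·s/(s^2 + 36) ↔ 4cos(6t); 2·6/(s^2 + 36) ↔ 2sin(6t).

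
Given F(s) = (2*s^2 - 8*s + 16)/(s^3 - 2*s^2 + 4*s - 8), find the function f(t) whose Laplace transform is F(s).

f(t) = exp(2*t) - 3*sin(2*t) + cos(2*t)

Factor the denominator: s^3 - 2*s^2 + 4*s - 8 = (s - 2)*(s^2 + 4).
Partial fraction decomposition gives [1/(s - 2)] + [s/(s^2 + 4)] + [-6/(s^2 + 4)].
Invert each term: 1/(s - 2) ↔ e^(2t); 1·s/(s^2 + 4) ↔ cos(2t); -3·2/(s^2 + 4) ↔ -3sin(2t).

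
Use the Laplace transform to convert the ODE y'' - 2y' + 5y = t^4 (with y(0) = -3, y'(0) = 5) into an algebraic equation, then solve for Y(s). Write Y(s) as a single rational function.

Transform both sides with L{·}.
With L{y''} = s^2 Y - s·y(0) - y'(0) and L{y'} = sY - y(0), with y(0) = -3, y'(0) = 5: the LHS transforms to (s^2 - 2*s + 5)Y - (-3*s + 11).
The right side is L{t^4} = 24/s^5.
So (s^2 - 2*s + 5)Y = 24/s^5 + (-3*s + 11).
Isolate Y and clear denominators.

Y(s) = (-3*s^6 + 11*s^5 + 24)/(s^7 - 2*s^6 + 5*s^5)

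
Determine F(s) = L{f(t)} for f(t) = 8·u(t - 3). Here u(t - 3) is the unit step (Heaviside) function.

By the second shifting theorem, L{u(t - c)·g(t - c)} = e^(-cs)·G(s) with c = 3 and G(s) = L{g(t)}.
L{8} = 8/s.

F(s) = 8*exp(-3*s)/s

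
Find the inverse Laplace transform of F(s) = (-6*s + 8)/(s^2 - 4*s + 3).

Factor the denominator: s^2 - 4*s + 3 = (s - 3)*(s - 1).
Partial fraction decomposition gives [-1/(s - 1)] + [-5/(s - 3)].
Invert each term: -1/(s - 1) ↔ -e^(t); -5/(s - 3) ↔ -5e^(3t).

-5*exp(3*t) - exp(t)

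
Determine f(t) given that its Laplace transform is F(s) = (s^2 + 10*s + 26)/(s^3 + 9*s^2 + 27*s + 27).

f(t) = 5*t^2*exp(-3*t)/2 + 4*t*exp(-3*t) + exp(-3*t)

Factor the denominator: s^3 + 9*s^2 + 27*s + 27 = (s + 3)^3.
Partial fraction decomposition gives [1/(s + 3)] + [4/(s + 3)^2] + [5/(s + 3)^3].
Invert each term: 1/(s + 3) ↔ e^(-3t); 4/(s + 3)^2 ↔ 4t·e^(-3t); 5/(s + 3)^3 ↔ (5/2)t^2·e^(-3t).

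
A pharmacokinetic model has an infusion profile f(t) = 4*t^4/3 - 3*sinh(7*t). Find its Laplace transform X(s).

The transform is linear, so treat each term independently.
(-3)·[L{sinh(7t)} = 7/(s^2 - 49)]; (4/3)·[L{t^4} = 4!/s^5 = 24/s^5].

X(s) = -21/(s^2 - 49) + 32/s^5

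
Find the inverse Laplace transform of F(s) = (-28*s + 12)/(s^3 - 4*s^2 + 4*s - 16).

Factor the denominator: s^3 - 4*s^2 + 4*s - 16 = (s - 4)*(s^2 + 4).
Partial fraction decomposition gives [-5/(s - 4)] + [5*s/(s^2 + 4)] + [-8/(s^2 + 4)].
Invert each term: -5/(s - 4) ↔ -5e^(4t); 5·s/(s^2 + 4) ↔ 5cos(2t); -4·2/(s^2 + 4) ↔ -4sin(2t).

-5*exp(4*t) - 4*sin(2*t) + 5*cos(2*t)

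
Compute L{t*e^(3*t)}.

L{e^(3t)} = 1/(s - 3).
Then apply L{t·g(t)} = -d/ds[G(s)] with G(s) = 1/(s - 3):
differentiating 1 time and applying the sign gives (s - 3)^(-2).

(s - 3)^(-2)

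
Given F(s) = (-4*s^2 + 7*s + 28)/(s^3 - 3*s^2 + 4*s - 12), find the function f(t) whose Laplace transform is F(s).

f(t) = exp(3*t) - 4*sin(2*t) - 5*cos(2*t)

Factor the denominator: s^3 - 3*s^2 + 4*s - 12 = (s - 3)*(s^2 + 4).
Partial fraction decomposition gives [1/(s - 3)] + [-5*s/(s^2 + 4)] + [-8/(s^2 + 4)].
Invert each term: 1/(s - 3) ↔ e^(3t); -5·s/(s^2 + 4) ↔ -5cos(2t); -4·2/(s^2 + 4) ↔ -4sin(2t).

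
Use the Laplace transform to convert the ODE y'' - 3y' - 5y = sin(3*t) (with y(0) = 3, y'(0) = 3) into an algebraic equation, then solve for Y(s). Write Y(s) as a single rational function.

Take the Laplace transform of both sides.
The derivative rules (L{y''} = s^2 Y - s·y(0) - y'(0) and L{y'} = sY - y(0), with y(0) = 3, y'(0) = 3) turn the left side into (s^2 - 3*s - 5)Y - (3*s - 6).
The right side is L{sin(3*t)} = 3/(s^2 + 9).
So (s^2 - 3*s - 5)Y = 3/(s^2 + 9) + (3*s - 6).
Divide through and combine into a single rational function.

Y(s) = (3*s^3 - 6*s^2 + 27*s - 51)/(s^4 - 3*s^3 + 4*s^2 - 27*s - 45)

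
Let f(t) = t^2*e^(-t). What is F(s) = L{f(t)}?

L{e^(-t)} = 1/(s + 1).
Then apply L{t^2·g(t)} = (-1)^2 d^2/ds^2[G(s)] with G(s) = 1/(s + 1):
differentiating 2 times and applying the sign gives 2/(s + 1)^3.

F(s) = 2/(s + 1)^3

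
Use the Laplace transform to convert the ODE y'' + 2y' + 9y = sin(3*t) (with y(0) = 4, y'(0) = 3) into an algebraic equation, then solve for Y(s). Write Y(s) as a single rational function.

Transform both sides with L{·}.
The derivative rules (L{y''} = s^2 Y - s·y(0) - y'(0) and L{y'} = sY - y(0), with y(0) = 4, y'(0) = 3) turn the left side into (s^2 + 2*s + 9)Y - (4*s + 11).
The right side is L{sin(3*t)} = 3/(s^2 + 9).
So (s^2 + 2*s + 9)Y = 3/(s^2 + 9) + (4*s + 11).
Divide through and combine into a single rational function.

Y(s) = (4*s^3 + 11*s^2 + 36*s + 102)/(s^4 + 2*s^3 + 18*s^2 + 18*s + 81)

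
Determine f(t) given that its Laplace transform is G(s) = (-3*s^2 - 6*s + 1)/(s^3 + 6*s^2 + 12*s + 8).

f(t) = t^2*exp(-2*t)/2 + 6*t*exp(-2*t) - 3*exp(-2*t)

Factor the denominator: s^3 + 6*s^2 + 12*s + 8 = (s + 2)^3.
Partial fraction decomposition gives [-3/(s + 2)] + [6/(s + 2)^2] + [(s + 2)^(-3)].
Invert each term: -3/(s + 2) ↔ -3e^(-2t); 6/(s + 2)^2 ↔ 6t·e^(-2t); 1/(s + 2)^3 ↔ (1/2)t^2·e^(-2t).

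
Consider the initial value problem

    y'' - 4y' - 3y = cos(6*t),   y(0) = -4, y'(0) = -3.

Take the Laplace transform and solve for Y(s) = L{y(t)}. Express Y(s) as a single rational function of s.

Take the Laplace transform of both sides.
With L{y''} = s^2 Y - s·y(0) - y'(0) and L{y'} = sY - y(0), with y(0) = -4, y'(0) = -3: the LHS transforms to (s^2 - 4*s - 3)Y - (-4*s + 13).
The right side is L{cos(6*t)} = s/(s^2 + 36).
So (s^2 - 4*s - 3)Y = s/(s^2 + 36) + (-4*s + 13).
Isolate Y and clear denominators.

Y(s) = (-4*s^3 + 13*s^2 - 143*s + 468)/(s^4 - 4*s^3 + 33*s^2 - 144*s - 108)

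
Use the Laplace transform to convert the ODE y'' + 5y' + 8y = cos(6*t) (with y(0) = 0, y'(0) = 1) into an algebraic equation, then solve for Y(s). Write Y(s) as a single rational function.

Y(s) = (s^2 + s + 36)/(s^4 + 5*s^3 + 44*s^2 + 180*s + 288)

Take the Laplace transform of both sides.
The derivative rules (L{y''} = s^2 Y - s·y(0) - y'(0) and L{y'} = sY - y(0), with y(0) = 0, y'(0) = 1) turn the left side into (s^2 + 5*s + 8)Y - (1).
The right side is L{cos(6*t)} = s/(s^2 + 36).
So (s^2 + 5*s + 8)Y = s/(s^2 + 36) + (1).
Divide through and combine into a single rational function.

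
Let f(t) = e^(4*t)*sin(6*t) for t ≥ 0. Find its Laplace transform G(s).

G(s) = 6/((s - 4)^2 + 36)

L{sin(6t)} = 6/(s^2 + 36).
By the first shifting theorem, multiplying by e^(4t) replaces s with s - 4.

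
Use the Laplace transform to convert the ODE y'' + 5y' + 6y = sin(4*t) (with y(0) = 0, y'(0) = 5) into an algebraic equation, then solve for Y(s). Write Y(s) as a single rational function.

Take the Laplace transform of both sides.
With L{y''} = s^2 Y - s·y(0) - y'(0) and L{y'} = sY - y(0), with y(0) = 0, y'(0) = 5: the LHS transforms to (s^2 + 5*s + 6)Y - (5).
The right side is L{sin(4*t)} = 4/(s^2 + 16).
So (s^2 + 5*s + 6)Y = 4/(s^2 + 16) + (5).
Solve for Y(s) and write it as one ratio of polynomials.

Y(s) = (5*s^2 + 84)/(s^4 + 5*s^3 + 22*s^2 + 80*s + 96)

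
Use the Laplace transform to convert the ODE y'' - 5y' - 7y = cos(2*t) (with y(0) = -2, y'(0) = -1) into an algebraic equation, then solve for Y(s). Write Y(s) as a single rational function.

Y(s) = (-2*s^3 + 9*s^2 - 7*s + 36)/(s^4 - 5*s^3 - 3*s^2 - 20*s - 28)

Take the Laplace transform of both sides.
The derivative rules (L{y''} = s^2 Y - s·y(0) - y'(0) and L{y'} = sY - y(0), with y(0) = -2, y'(0) = -1) turn the left side into (s^2 - 5*s - 7)Y - (-2*s + 9).
The right side is L{cos(2*t)} = s/(s^2 + 4).
So (s^2 - 5*s - 7)Y = s/(s^2 + 4) + (-2*s + 9).
Solve for Y(s) and write it as one ratio of polynomials.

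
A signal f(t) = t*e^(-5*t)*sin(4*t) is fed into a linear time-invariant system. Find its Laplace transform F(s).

F(s) = 8*(s + 5)/(s^2 + 10*s + 41)^2

L{sin(4t)} = 4/(s^2 + 16).
Multiplying by e^(-5t) shifts s → s + 5, so L{e^(-5*t)*sin(4*t)} = 4/((s + 5)^2 + 16).
Then apply L{t·g(t)} = -d/ds[G(s)] with G(s) = 4/((s + 5)^2 + 16):
differentiating 1 time and applying the sign gives 8*(s + 5)/(s^2 + 10*s + 41)^2.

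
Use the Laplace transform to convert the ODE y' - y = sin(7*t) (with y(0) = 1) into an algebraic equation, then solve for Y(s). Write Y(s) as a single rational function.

Laplace-transform each side.
The derivative rules (L{y'} = sY - y(0) = sY - 1) turn the left side into (s - 1)Y - (1).
The right side is L{sin(7*t)} = 7/(s^2 + 49).
So (s - 1)Y = 7/(s^2 + 49) + (1).
Divide through and combine into a single rational function.

Y(s) = (s^2 + 56)/(s^3 - s^2 + 49*s - 49)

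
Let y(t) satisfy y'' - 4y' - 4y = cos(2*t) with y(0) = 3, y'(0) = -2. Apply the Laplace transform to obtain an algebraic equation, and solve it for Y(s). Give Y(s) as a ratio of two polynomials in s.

Y(s) = (3*s^3 - 14*s^2 + 13*s - 56)/(s^4 - 4*s^3 - 16*s - 16)

Take the Laplace transform of both sides.
The derivative rules (L{y''} = s^2 Y - s·y(0) - y'(0) and L{y'} = sY - y(0), with y(0) = 3, y'(0) = -2) turn the left side into (s^2 - 4*s - 4)Y - (3*s - 14).
The right side is L{cos(2*t)} = s/(s^2 + 4).
So (s^2 - 4*s - 4)Y = s/(s^2 + 4) + (3*s - 14).
Divide through and combine into a single rational function.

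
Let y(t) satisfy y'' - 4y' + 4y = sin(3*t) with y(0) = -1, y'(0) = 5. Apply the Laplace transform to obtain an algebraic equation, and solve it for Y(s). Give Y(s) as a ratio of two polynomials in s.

Laplace-transform each side.
With L{y''} = s^2 Y - s·y(0) - y'(0) and L{y'} = sY - y(0), with y(0) = -1, y'(0) = 5: the LHS transforms to (s^2 - 4*s + 4)Y - (-s + 9).
The right side is L{sin(3*t)} = 3/(s^2 + 9).
So (s^2 - 4*s + 4)Y = 3/(s^2 + 9) + (-s + 9).
Solve for Y(s) and write it as one ratio of polynomials.

Y(s) = (-s^3 + 9*s^2 - 9*s + 84)/(s^4 - 4*s^3 + 13*s^2 - 36*s + 36)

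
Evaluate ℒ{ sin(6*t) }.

6/(s^2 + 36)

L{sin(6t)} = 6/(s^2 + 36).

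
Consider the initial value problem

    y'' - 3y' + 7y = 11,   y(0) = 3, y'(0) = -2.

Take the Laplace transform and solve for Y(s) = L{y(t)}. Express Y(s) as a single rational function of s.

Y(s) = (3*s^2 - 11*s + 11)/(s^3 - 3*s^2 + 7*s)

Laplace-transform each side.
Using L{y''} = s^2 Y - s·y(0) - y'(0) and L{y'} = sY - y(0), with y(0) = 3, y'(0) = -2, the left side becomes (s^2 - 3*s + 7)Y - (3*s - 11).
The right side is L{11} = 11/s.
So (s^2 - 3*s + 7)Y = 11/s + (3*s - 11).
Solve for Y(s) and write it as one ratio of polynomials.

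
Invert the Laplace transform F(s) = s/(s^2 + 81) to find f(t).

f(t) = cos(9*t)

Since L{cos(9t)} = s/(s^2 + 81), the inverse is cos(9*t).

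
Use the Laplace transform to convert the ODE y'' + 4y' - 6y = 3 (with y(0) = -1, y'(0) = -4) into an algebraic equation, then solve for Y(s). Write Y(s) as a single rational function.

Y(s) = (-s^2 - 8*s + 3)/(s^3 + 4*s^2 - 6*s)

Laplace-transform each side.
With L{y''} = s^2 Y - s·y(0) - y'(0) and L{y'} = sY - y(0), with y(0) = -1, y'(0) = -4: the LHS transforms to (s^2 + 4*s - 6)Y - (-s - 8).
The right side is L{3} = 3/s.
So (s^2 + 4*s - 6)Y = 3/s + (-s - 8).
Isolate Y and clear denominators.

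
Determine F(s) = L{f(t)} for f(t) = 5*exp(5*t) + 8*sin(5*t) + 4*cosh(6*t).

F(s) = 4*s/(s^2 - 36) + 40/(s^2 + 25) + 5/(s - 5)

The transform is linear, so treat each term independently.
(8)·[L{sin(5t)} = 5/(s^2 + 25)]; (4)·[L{cosh(6t)} = s/(s^2 - 36)]; (5)·[L{e^(5t)} = 1/(s - 5)].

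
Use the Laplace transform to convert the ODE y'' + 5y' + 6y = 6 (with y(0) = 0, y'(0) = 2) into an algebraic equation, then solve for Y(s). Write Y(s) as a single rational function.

Apply the Laplace transform to the equation.
With L{y''} = s^2 Y - s·y(0) - y'(0) and L{y'} = sY - y(0), with y(0) = 0, y'(0) = 2: the LHS transforms to (s^2 + 5*s + 6)Y - (2).
The right side is L{6} = 6/s.
So (s^2 + 5*s + 6)Y = 6/s + (2).
Divide through and combine into a single rational function.

Y(s) = 2/(s^2 + 2*s)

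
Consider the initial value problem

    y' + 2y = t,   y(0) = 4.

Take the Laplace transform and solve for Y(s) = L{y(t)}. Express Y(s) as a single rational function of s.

Take the Laplace transform of both sides.
The derivative rules (L{y'} = sY - y(0) = sY - 4) turn the left side into (s + 2)Y - (4).
The right side is L{t} = s^(-2).
So (s + 2)Y = s^(-2) + (4).
Solve for Y(s) and write it as one ratio of polynomials.

Y(s) = (4*s^2 + 1)/(s^3 + 2*s^2)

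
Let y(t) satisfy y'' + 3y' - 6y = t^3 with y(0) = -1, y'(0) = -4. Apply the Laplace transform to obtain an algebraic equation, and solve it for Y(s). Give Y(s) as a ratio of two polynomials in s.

Laplace-transform each side.
With L{y''} = s^2 Y - s·y(0) - y'(0) and L{y'} = sY - y(0), with y(0) = -1, y'(0) = -4: the LHS transforms to (s^2 + 3*s - 6)Y - (-s - 7).
The right side is L{t^3} = 6/s^4.
So (s^2 + 3*s - 6)Y = 6/s^4 + (-s - 7).
Divide through and combine into a single rational function.

Y(s) = (-s^5 - 7*s^4 + 6)/(s^6 + 3*s^5 - 6*s^4)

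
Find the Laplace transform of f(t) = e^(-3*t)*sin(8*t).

8/((s + 3)^2 + 64)

L{sin(8t)} = 8/(s^2 + 64).
By the first shifting theorem, multiplying by e^(-3t) replaces s with s + 3.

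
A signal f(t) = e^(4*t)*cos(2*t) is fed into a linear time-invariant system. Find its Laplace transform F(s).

F(s) = (s - 4)/((s - 4)^2 + 4)

L{cos(2t)} = s/(s^2 + 4).
By the first shifting theorem, multiplying by e^(4t) replaces s with s - 4.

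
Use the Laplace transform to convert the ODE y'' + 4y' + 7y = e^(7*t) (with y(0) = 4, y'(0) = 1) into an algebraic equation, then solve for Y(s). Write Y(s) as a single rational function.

Y(s) = (4*s^2 - 11*s - 118)/(s^3 - 3*s^2 - 21*s - 49)

Transform both sides with L{·}.
With L{y''} = s^2 Y - s·y(0) - y'(0) and L{y'} = sY - y(0), with y(0) = 4, y'(0) = 1: the LHS transforms to (s^2 + 4*s + 7)Y - (4*s + 17).
The right side is L{e^(7*t)} = 1/(s - 7).
So (s^2 + 4*s + 7)Y = 1/(s - 7) + (4*s + 17).
Divide through and combine into a single rational function.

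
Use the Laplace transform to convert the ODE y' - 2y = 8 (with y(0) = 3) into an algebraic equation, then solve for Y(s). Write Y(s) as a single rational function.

Y(s) = (3*s + 8)/(s^2 - 2*s)

Laplace-transform each side.
The derivative rules (L{y'} = sY - y(0) = sY - 3) turn the left side into (s - 2)Y - (3).
The right side is L{8} = 8/s.
So (s - 2)Y = 8/s + (3).
Solve for Y(s) and write it as one ratio of polynomials.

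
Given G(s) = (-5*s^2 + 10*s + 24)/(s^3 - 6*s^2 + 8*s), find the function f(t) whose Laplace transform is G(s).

f(t) = -2*exp(4*t) - 6*exp(2*t) + 3

Factor the denominator: s^3 - 6*s^2 + 8*s = s*(s - 4)*(s - 2).
Partial fraction decomposition gives [-2/(s - 4)] + [-6/(s - 2)] + [3/s].
Invert each term: -2/(s - 4) ↔ -2e^(4t); -6/(s - 2) ↔ -6e^(2t); 3/(s - 0) ↔ 3e^(0t).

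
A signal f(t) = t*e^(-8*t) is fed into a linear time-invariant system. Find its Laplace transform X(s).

L{e^(-8t)} = 1/(s + 8).
Then apply L{t·g(t)} = -d/ds[G(s)] with G(s) = 1/(s + 8):
differentiating 1 time and applying the sign gives (s + 8)^(-2).

X(s) = (s + 8)^(-2)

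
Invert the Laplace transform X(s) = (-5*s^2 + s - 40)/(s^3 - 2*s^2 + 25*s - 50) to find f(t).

f(t) = -2*exp(2*t) - sin(5*t) - 3*cos(5*t)

Factor the denominator: s^3 - 2*s^2 + 25*s - 50 = (s - 2)*(s^2 + 25).
Partial fraction decomposition gives [-2/(s - 2)] + [-3*s/(s^2 + 25)] + [-5/(s^2 + 25)].
Invert each term: -2/(s - 2) ↔ -2e^(2t); -3·s/(s^2 + 25) ↔ -3cos(5t); -1·5/(s^2 + 25) ↔ -sin(5t).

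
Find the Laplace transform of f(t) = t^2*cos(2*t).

2*s*(s^2 - 12)/(s^2 + 4)^3

L{cos(2t)} = s/(s^2 + 4).
Then apply L{t^2·g(t)} = (-1)^2 d^2/ds^2[G(s)] with G(s) = s/(s^2 + 4):
differentiating 2 times and applying the sign gives 2*s*(s^2 - 12)/(s^2 + 4)^3.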